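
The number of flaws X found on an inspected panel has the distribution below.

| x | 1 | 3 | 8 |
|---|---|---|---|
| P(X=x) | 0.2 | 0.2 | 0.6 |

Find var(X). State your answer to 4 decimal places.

9.0400

E[X] = (1)(0.2) + (3)(0.2) + (8)(0.6) = 5.6
E[X²] = (1)²(0.2) + (3)²(0.2) + (8)²(0.6) = 40.4
var(X) = E[X²] − (E[X])² = 40.4 − (5.6)² = 9.04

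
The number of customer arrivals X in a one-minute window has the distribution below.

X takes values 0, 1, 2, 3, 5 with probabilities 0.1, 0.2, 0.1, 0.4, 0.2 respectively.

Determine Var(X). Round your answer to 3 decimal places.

E[X] = (0)(0.1) + (1)(0.2) + (2)(0.1) + (3)(0.4) + (5)(0.2) = 2.6
E[X²] = (0)²(0.1) + (1)²(0.2) + (2)²(0.1) + (3)²(0.4) + (5)²(0.2) = 9.2
Var(X) = E[X²] − (E[X])² = 9.2 − (2.6)² = 2.44

2.440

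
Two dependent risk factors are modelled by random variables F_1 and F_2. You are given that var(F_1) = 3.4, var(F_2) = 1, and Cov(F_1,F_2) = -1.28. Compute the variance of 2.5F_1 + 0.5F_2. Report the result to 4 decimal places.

var(2.5F_1 + 0.5F_2) = (2.5)²·var(F_1) + (0.5)²·var(F_2) + 2·(2.5)·(0.5)·Cov(F_1,F_2)
= 6.25·3.4 + 0.25·1 + 2.5·-1.28 = 18.3

18.3000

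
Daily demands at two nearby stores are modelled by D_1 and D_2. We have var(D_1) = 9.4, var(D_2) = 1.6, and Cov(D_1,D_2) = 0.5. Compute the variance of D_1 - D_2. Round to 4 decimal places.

10.0000

var(D_1 - D_2) = (1)²·var(D_1) + (-1)²·var(D_2) + 2·(1)·(-1)·Cov(D_1,D_2)
= 1·9.4 + 1·1.6 + -2·0.5 = 10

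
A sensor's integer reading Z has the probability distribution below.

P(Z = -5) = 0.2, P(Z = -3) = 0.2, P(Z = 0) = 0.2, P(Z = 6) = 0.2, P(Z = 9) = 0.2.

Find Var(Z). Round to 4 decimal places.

28.2400

E[Z] = (-5)(0.2) + (-3)(0.2) + (0)(0.2) + (6)(0.2) + (9)(0.2) = 1.4
E[Z²] = (-5)²(0.2) + (-3)²(0.2) + (0)²(0.2) + (6)²(0.2) + (9)²(0.2) = 30.2
Var(Z) = E[Z²] − (E[Z])² = 30.2 − (1.4)² = 28.24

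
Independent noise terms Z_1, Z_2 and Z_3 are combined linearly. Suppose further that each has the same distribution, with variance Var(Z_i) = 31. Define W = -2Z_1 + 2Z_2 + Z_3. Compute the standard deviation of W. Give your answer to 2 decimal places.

16.70

By independence, Var(W) = (-2)²Var(Z_1) + (2)²Var(Z_2) + (1)²Var(Z_3)
= (-2)²·31 + (2)²·31 + (1)²·31 = 279
SD(W) = √279 ≈ 16.70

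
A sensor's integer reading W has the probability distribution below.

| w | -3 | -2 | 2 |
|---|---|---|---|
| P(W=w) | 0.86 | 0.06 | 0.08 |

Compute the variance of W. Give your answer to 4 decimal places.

1.8484

E[W] = (-3)(0.86) + (-2)(0.06) + (2)(0.08) = -2.54
E[W²] = (-3)²(0.86) + (-2)²(0.06) + (2)²(0.08) = 8.3
V(W) = E[W²] − (E[W])² = 8.3 − (-2.54)² = 1.8484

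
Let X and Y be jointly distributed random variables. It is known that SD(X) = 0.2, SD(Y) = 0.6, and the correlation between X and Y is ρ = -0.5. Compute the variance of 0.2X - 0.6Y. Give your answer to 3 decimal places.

0.146

V(X) = (0.2)² = 0.04;  V(Y) = (0.6)² = 0.36
Cov(X,Y) = ρ·SD(X)·SD(Y) = -0.5·0.2·0.6 = -0.06
V(0.2X - 0.6Y) = (0.2)²·V(X) + (-0.6)²·V(Y) + 2·(0.2)·(-0.6)·Cov(X,Y)
= 0.04·0.04 + 0.36·0.36 + -0.24·-0.06 = 0.1456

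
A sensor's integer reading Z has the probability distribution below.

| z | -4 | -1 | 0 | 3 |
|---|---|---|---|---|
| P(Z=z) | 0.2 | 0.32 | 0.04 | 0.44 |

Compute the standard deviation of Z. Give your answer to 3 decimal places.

E[Z] = (-4)(0.2) + (-1)(0.32) + (0)(0.04) + (3)(0.44) = 0.2
E[Z²] = (-4)²(0.2) + (-1)²(0.32) + (0)²(0.04) + (3)²(0.44) = 7.48
Var(Z) = E[Z²] − (E[Z])² = 7.48 − (0.2)² = 7.44
sd(Z) = √7.44 ≈ 2.728

2.728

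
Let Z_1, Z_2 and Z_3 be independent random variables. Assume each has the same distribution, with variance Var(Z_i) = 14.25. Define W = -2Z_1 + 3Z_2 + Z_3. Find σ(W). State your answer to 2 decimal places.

By independence, Var(W) = (-2)²Var(Z_1) + (3)²Var(Z_2) + (1)²Var(Z_3)
= (-2)²·14.25 + (3)²·14.25 + (1)²·14.25 = 199.5
σ(W) = √199.5 ≈ 14.12

14.12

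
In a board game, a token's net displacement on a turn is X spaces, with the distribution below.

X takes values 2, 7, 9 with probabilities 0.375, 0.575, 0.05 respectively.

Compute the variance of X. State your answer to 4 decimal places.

E[X] = (2)(0.375) + (7)(0.575) + (9)(0.05) = 5.225
E[X²] = (2)²(0.375) + (7)²(0.575) + (9)²(0.05) = 33.725
Var(X) = E[X²] − (E[X])² = 33.725 − (5.225)² = 6.424375

6.4244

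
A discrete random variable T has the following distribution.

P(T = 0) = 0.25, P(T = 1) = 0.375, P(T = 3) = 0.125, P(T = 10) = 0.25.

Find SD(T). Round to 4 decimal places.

3.9922

E[T] = (0)(0.25) + (1)(0.375) + (3)(0.125) + (10)(0.25) = 3.25
E[T²] = (0)²(0.25) + (1)²(0.375) + (3)²(0.125) + (10)²(0.25) = 26.5
Var(T) = E[T²] − (E[T])² = 26.5 − (3.25)² = 15.9375
SD(T) = √15.9375 ≈ 3.9922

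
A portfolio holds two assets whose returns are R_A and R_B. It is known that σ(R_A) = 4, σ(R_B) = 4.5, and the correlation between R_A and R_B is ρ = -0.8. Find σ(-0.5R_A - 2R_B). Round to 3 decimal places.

Var(R_A) = (4)² = 16;  Var(R_B) = (4.5)² = 20.25
Cov(R_A,R_B) = ρ·σ(R_A)·σ(R_B) = -0.8·4·4.5 = -14.4
Var(-0.5R_A - 2R_B) = (-0.5)²·Var(R_A) + (-2)²·Var(R_B) + 2·(-0.5)·(-2)·Cov(R_A,R_B)
= 0.25·16 + 4·20.25 + 2·-14.4 = 56.2
σ(-0.5R_A - 2R_B) = √56.2 ≈ 7.497

7.497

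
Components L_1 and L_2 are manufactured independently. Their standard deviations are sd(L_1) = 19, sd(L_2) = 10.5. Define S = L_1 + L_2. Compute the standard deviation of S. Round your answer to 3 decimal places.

Var(L_1) = 361, Var(L_2) = 110.25
By independence, Var(S) = (1)²Var(L_1) + (1)²Var(L_2)
= (1)²·361 + (1)²·110.25 = 471.25
sd(S) = √471.25 ≈ 21.708

21.708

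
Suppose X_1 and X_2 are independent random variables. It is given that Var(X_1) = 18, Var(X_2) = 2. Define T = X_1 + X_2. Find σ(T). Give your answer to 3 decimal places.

By independence, Var(T) = (1)²Var(X_1) + (1)²Var(X_2)
= (1)²·18 + (1)²·2 = 20
σ(T) = √20 ≈ 4.472

4.472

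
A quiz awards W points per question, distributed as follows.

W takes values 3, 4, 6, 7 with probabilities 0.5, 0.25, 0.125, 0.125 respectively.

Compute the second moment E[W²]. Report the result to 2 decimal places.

19.13

E[W²] = (3)²(0.5) + (4)²(0.25) + (6)²(0.125) + (7)²(0.125) = 19.125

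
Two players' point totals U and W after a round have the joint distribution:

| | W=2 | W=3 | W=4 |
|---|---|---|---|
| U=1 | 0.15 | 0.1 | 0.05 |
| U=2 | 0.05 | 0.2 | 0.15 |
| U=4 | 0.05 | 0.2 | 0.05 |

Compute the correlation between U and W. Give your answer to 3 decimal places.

E[U] = 2.3,  E[W] = 3
E[UW] = 7
Cov(U,W) = E[UW] − E[U]E[W] = 7 − (2.3)(3) = 0.1
V(U) = 1.41,  V(W) = 0.5
ρ = 0.1 / √(1.41·0.5) ≈ 0.119

0.119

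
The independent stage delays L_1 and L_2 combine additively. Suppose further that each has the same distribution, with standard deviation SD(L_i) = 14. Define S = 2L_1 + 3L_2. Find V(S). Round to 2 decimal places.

V(L_i) = (14)² = 196
By independence, V(S) = (2)²V(L_1) + (3)²V(L_2)
= (2)²·196 + (3)²·196 = 2548

2548.00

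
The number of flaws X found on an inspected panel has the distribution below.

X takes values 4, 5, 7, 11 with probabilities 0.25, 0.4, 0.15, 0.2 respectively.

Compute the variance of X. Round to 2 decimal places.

E[X] = (4)(0.25) + (5)(0.4) + (7)(0.15) + (11)(0.2) = 6.25
E[X²] = (4)²(0.25) + (5)²(0.4) + (7)²(0.15) + (11)²(0.2) = 45.55
V(X) = E[X²] − (E[X])² = 45.55 − (6.25)² = 6.4875

6.49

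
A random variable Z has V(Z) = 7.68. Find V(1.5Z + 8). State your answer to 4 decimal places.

V(1.5Z + 8) = (1.5)²·V(Z) = 2.25·7.68 = 17.28

17.2800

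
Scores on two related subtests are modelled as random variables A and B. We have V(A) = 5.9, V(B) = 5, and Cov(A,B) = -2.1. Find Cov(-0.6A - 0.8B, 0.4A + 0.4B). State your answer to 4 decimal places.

Cov(-0.6A - 0.8B, 0.4A + 0.4B) = (-0.6)(0.4)V(A) + (-0.8)(0.4)V(B) + [(-0.6)(0.4) + (-0.8)(0.4)]Cov(A,B)
= -0.24·5.9 + -0.32·5 + -0.56·-2.1 = -1.84

-1.8400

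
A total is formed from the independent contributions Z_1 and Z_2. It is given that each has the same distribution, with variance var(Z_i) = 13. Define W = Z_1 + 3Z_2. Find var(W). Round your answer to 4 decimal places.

By independence, var(W) = (1)²var(Z_1) + (3)²var(Z_2)
= (1)²·13 + (3)²·13 = 130

130.0000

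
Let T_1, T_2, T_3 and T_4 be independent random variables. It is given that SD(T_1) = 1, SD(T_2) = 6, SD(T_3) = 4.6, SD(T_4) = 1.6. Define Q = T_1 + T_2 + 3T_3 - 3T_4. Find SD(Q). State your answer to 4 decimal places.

V(T_1) = 1, V(T_2) = 36, V(T_3) = 21.16, V(T_4) = 2.56
By independence, V(Q) = (1)²V(T_1) + (1)²V(T_2) + (3)²V(T_3) + (-3)²V(T_4)
= (1)²·1 + (1)²·36 + (3)²·21.16 + (-3)²·2.56 = 250.48
SD(Q) = √250.48 ≈ 15.8266

15.8266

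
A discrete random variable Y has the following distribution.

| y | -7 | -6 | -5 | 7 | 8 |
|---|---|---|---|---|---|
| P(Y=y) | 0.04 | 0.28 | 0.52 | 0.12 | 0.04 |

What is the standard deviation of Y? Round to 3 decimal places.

E[Y] = (-7)(0.04) + (-6)(0.28) + (-5)(0.52) + (7)(0.12) + (8)(0.04) = -3.4
E[Y²] = (-7)²(0.04) + (-6)²(0.28) + (-5)²(0.52) + (7)²(0.12) + (8)²(0.04) = 33.48
V(Y) = E[Y²] − (E[Y])² = 33.48 − (-3.4)² = 21.92
sd(Y) = √21.92 ≈ 4.682

4.682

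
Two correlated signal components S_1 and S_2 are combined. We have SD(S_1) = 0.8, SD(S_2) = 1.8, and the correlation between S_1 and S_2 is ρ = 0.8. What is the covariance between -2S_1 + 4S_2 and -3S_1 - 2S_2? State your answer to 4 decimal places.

-31.2960

V(S_1) = (0.8)² = 0.64;  V(S_2) = (1.8)² = 3.24
Cov(S_1,S_2) = ρ·SD(S_1)·SD(S_2) = 0.8·0.8·1.8 = 1.152
Cov(-2S_1 + 4S_2, -3S_1 - 2S_2) = (-2)(-3)V(S_1) + (4)(-2)V(S_2) + [(-2)(-2) + (4)(-3)]Cov(S_1,S_2)
= 6·0.64 + -8·3.24 + -8·1.152 = -31.296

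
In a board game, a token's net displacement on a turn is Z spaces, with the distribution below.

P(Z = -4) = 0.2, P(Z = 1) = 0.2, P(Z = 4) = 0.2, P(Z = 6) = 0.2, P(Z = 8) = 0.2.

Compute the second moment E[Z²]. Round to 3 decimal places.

26.600

E[Z²] = (-4)²(0.2) + (1)²(0.2) + (4)²(0.2) + (6)²(0.2) + (8)²(0.2) = 26.6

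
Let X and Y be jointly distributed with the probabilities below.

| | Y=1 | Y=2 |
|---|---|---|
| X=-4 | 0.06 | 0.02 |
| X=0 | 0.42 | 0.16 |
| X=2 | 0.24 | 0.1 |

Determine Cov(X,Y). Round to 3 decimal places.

E[X] = 0.36,  E[Y] = 1.28
E[XY] = 0.48
Cov(X,Y) = E[XY] − E[X]E[Y] = 0.48 − (0.36)(1.28) = 0.0192

0.019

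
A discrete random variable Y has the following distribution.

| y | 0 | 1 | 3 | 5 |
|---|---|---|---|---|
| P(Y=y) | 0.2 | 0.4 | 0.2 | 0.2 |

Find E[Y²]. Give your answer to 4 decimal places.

7.2000

E[Y²] = (0)²(0.2) + (1)²(0.4) + (3)²(0.2) + (5)²(0.2) = 7.2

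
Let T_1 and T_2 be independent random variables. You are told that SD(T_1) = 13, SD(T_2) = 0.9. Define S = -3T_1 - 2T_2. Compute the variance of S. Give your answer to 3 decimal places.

V(T_1) = 169, V(T_2) = 0.81
By independence, V(S) = (-3)²V(T_1) + (-2)²V(T_2)
= (-3)²·169 + (-2)²·0.81 = 1524.24

1524.240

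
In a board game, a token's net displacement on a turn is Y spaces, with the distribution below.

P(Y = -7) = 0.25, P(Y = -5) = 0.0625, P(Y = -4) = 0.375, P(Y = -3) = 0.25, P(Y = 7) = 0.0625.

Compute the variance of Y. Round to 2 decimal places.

E[Y] = (-7)(0.25) + (-5)(0.0625) + (-4)(0.375) + (-3)(0.25) + (7)(0.0625) = -3.875
E[Y²] = (-7)²(0.25) + (-5)²(0.0625) + (-4)²(0.375) + (-3)²(0.25) + (7)²(0.0625) = 25.125
Var(Y) = E[Y²] − (E[Y])² = 25.125 − (-3.875)² = 10.109375

10.11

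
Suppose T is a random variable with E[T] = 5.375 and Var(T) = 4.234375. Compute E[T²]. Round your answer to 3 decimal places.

E[T²] = Var(T) + (E[T])² = 4.234375 + (5.375)² = 33.125

33.125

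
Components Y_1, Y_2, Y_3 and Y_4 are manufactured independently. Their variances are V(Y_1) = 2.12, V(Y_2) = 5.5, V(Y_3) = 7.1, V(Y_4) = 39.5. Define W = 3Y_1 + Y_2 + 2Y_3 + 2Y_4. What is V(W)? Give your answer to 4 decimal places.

By independence, V(W) = (3)²V(Y_1) + (1)²V(Y_2) + (2)²V(Y_3) + (2)²V(Y_4)
= (3)²·2.12 + (1)²·5.5 + (2)²·7.1 + (2)²·39.5 = 210.98

210.9800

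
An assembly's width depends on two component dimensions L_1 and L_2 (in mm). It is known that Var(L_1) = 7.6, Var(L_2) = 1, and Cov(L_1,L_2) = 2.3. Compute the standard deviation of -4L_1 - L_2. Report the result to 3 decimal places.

11.874

Var(-4L_1 - L_2) = (-4)²·Var(L_1) + (-1)²·Var(L_2) + 2·(-4)·(-1)·Cov(L_1,L_2)
= 16·7.6 + 1·1 + 8·2.3 = 141
sd(-4L_1 - L_2) = √141 ≈ 11.874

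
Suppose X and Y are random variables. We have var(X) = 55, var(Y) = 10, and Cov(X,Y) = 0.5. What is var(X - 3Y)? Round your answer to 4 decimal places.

var(X - 3Y) = (1)²·var(X) + (-3)²·var(Y) + 2·(1)·(-3)·Cov(X,Y)
= 1·55 + 9·10 + -6·0.5 = 142

142.0000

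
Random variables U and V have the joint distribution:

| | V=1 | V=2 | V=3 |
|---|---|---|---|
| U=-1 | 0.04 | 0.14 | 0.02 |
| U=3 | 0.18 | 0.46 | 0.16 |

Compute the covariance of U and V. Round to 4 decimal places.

E[U] = 2.2,  E[V] = 1.96
E[UV] = 4.36
Cov(U,V) = E[UV] − E[U]E[V] = 4.36 − (2.2)(1.96) = 0.048

0.0480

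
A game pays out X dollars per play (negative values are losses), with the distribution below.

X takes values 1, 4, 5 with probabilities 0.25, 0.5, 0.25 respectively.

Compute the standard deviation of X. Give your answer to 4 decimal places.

1.5000

E[X] = (1)(0.25) + (4)(0.5) + (5)(0.25) = 3.5
E[X²] = (1)²(0.25) + (4)²(0.5) + (5)²(0.25) = 14.5
var(X) = E[X²] − (E[X])² = 14.5 − (3.5)² = 2.25
sd(X) = √2.25 ≈ 1.5000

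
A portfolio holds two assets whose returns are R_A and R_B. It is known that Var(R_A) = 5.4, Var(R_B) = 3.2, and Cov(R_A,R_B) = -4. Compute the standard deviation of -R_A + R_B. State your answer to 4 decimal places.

4.0743

Var(-R_A + R_B) = (-1)²·Var(R_A) + (1)²·Var(R_B) + 2·(-1)·(1)·Cov(R_A,R_B)
= 1·5.4 + 1·3.2 + -2·-4 = 16.6
SD(-R_A + R_B) = √16.6 ≈ 4.0743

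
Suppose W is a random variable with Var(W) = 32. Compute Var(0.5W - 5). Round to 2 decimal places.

Var(0.5W - 5) = (0.5)²·Var(W) = 0.25·32 = 8

8.00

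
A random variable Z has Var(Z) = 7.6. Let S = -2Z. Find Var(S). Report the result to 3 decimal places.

30.400

Var(-2Z) = (-2)²·Var(Z) = 4·7.6 = 30.4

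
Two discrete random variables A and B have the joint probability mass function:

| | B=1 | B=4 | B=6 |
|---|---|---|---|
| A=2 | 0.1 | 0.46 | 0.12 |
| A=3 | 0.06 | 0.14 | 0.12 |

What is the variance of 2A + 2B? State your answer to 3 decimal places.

E[A] = 2.32,  E[B] = 4,  E[AB] = 9.34
Var(A) = 5.6 − (2.32)² = 0.2176;  Var(B) = 18.4 − (4)² = 2.4
cov(A,B) = 9.34 − (2.32)(4) = 0.06
Var(2A + 2B) = (2)²·0.2176 + (2)²·2.4 + 2·(2)·(2)·0.06 = 10.9504

10.950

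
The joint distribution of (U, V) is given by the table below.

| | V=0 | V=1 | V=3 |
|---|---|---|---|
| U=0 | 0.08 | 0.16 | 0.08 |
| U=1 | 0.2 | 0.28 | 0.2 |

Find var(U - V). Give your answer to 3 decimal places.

E[U] = 0.68,  E[V] = 1.28,  E[UV] = 0.88
var(U) = 0.68 − (0.68)² = 0.2176;  var(V) = 2.96 − (1.28)² = 1.3216
Cov(U,V) = 0.88 − (0.68)(1.28) = 0.0096
var(U - V) = (1)²·0.2176 + (-1)²·1.3216 + 2·(1)·(-1)·0.0096 = 1.52

1.520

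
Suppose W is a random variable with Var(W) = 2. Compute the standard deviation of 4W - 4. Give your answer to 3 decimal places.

5.657

Var(4W - 4) = (4)²·2 = 32
sd(4W - 4) = √32 ≈ 5.657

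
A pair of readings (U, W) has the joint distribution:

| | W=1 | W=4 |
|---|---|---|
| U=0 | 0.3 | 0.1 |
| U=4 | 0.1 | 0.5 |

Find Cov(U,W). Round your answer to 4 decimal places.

1.6800

E[U] = 2.4,  E[W] = 2.8
E[UW] = 8.4
Cov(U,W) = E[UW] − E[U]E[W] = 8.4 − (2.4)(2.8) = 1.68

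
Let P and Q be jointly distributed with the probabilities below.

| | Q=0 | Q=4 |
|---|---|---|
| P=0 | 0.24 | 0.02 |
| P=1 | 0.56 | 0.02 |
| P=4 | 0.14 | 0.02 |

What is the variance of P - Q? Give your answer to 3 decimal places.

2.340

E[P] = 1.22,  E[Q] = 0.24,  E[PQ] = 0.4
Var(P) = 3.14 − (1.22)² = 1.6516;  Var(Q) = 0.96 − (0.24)² = 0.9024
Cov(P,Q) = 0.4 − (1.22)(0.24) = 0.1072
Var(P - Q) = (1)²·1.6516 + (-1)²·0.9024 + 2·(1)·(-1)·0.1072 = 2.3396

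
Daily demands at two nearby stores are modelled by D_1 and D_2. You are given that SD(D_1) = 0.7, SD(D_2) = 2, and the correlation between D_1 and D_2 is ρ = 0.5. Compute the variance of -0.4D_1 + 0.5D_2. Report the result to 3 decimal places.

0.798

V(D_1) = (0.7)² = 0.49;  V(D_2) = (2)² = 4
Cov(D_1,D_2) = ρ·SD(D_1)·SD(D_2) = 0.5·0.7·2 = 0.7
V(-0.4D_1 + 0.5D_2) = (-0.4)²·V(D_1) + (0.5)²·V(D_2) + 2·(-0.4)·(0.5)·Cov(D_1,D_2)
= 0.16·0.49 + 0.25·4 + -0.4·0.7 = 0.7984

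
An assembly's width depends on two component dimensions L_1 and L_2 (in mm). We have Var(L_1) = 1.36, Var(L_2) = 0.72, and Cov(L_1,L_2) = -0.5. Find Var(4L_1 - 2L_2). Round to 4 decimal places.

32.6400

Var(4L_1 - 2L_2) = (4)²·Var(L_1) + (-2)²·Var(L_2) + 2·(4)·(-2)·Cov(L_1,L_2)
= 16·1.36 + 4·0.72 + -16·-0.5 = 32.64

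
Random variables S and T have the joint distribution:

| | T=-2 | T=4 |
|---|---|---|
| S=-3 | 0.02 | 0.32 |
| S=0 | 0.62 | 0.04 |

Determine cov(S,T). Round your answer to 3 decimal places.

-3.557

E[S] = -1.02,  E[T] = 0.16
E[ST] = -3.72
cov(S,T) = E[ST] − E[S]E[T] = -3.72 − (-1.02)(0.16) = -3.5568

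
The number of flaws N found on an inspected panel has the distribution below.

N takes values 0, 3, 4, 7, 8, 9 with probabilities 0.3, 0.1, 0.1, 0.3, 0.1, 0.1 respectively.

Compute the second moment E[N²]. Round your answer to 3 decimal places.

E[N²] = (0)²(0.3) + (3)²(0.1) + (4)²(0.1) + (7)²(0.3) + (8)²(0.1) + (9)²(0.1) = 31.7

31.700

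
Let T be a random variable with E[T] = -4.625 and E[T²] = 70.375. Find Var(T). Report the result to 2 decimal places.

Var(T) = 70.375 − (-4.625)² = 48.984375

48.98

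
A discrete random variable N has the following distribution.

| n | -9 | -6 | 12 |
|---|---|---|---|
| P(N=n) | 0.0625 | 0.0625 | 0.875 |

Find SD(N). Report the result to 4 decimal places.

6.4708

E[N] = (-9)(0.0625) + (-6)(0.0625) + (12)(0.875) = 9.5625
E[N²] = (-9)²(0.0625) + (-6)²(0.0625) + (12)²(0.875) = 133.3125
V(N) = E[N²] − (E[N])² = 133.3125 − (9.5625)² = 41.87109375
SD(N) = √41.87109375 ≈ 6.4708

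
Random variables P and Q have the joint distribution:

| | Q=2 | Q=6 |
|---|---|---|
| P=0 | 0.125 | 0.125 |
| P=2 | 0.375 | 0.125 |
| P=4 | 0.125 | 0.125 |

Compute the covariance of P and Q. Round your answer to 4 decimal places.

E[P] = 2,  E[Q] = 3.5
E[PQ] = 7
Cov(P,Q) = E[PQ] − E[P]E[Q] = 7 − (2)(3.5) = 0

0.0000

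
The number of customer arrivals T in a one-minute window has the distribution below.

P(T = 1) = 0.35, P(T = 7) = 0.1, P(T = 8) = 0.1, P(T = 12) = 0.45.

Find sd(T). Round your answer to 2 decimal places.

E[T] = (1)(0.35) + (7)(0.1) + (8)(0.1) + (12)(0.45) = 7.25
E[T²] = (1)²(0.35) + (7)²(0.1) + (8)²(0.1) + (12)²(0.45) = 76.45
V(T) = E[T²] − (E[T])² = 76.45 − (7.25)² = 23.8875
sd(T) = √23.8875 ≈ 4.89

4.89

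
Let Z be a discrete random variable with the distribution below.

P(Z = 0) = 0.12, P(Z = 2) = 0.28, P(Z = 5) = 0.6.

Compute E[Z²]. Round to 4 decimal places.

E[Z²] = (0)²(0.12) + (2)²(0.28) + (5)²(0.6) = 16.12

16.1200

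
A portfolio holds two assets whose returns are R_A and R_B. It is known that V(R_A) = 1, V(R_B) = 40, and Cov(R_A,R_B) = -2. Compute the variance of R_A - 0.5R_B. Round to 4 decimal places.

13.0000

V(R_A - 0.5R_B) = (1)²·V(R_A) + (-0.5)²·V(R_B) + 2·(1)·(-0.5)·Cov(R_A,R_B)
= 1·1 + 0.25·40 + -1·-2 = 13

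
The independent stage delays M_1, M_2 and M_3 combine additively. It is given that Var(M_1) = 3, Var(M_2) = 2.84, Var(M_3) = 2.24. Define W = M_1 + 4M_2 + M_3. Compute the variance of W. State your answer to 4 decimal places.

By independence, Var(W) = (1)²Var(M_1) + (4)²Var(M_2) + (1)²Var(M_3)
= (1)²·3 + (4)²·2.84 + (1)²·2.24 = 50.68

50.6800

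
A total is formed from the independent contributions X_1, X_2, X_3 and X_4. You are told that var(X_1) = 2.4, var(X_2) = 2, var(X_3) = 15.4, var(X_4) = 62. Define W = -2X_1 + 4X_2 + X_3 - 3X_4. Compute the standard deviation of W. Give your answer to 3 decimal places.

24.799

By independence, var(W) = (-2)²var(X_1) + (4)²var(X_2) + (1)²var(X_3) + (-3)²var(X_4)
= (-2)²·2.4 + (4)²·2 + (1)²·15.4 + (-3)²·62 = 615
SD(W) = √615 ≈ 24.799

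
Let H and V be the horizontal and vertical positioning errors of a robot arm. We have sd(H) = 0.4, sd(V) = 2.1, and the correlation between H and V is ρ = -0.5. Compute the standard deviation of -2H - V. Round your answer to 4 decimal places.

Var(H) = (0.4)² = 0.16;  Var(V) = (2.1)² = 4.41
Cov(H,V) = ρ·sd(H)·sd(V) = -0.5·0.4·2.1 = -0.42
Var(-2H - V) = (-2)²·Var(H) + (-1)²·Var(V) + 2·(-2)·(-1)·Cov(H,V)
= 4·0.16 + 1·4.41 + 4·-0.42 = 3.37
sd(-2H - V) = √3.37 ≈ 1.8358

1.8358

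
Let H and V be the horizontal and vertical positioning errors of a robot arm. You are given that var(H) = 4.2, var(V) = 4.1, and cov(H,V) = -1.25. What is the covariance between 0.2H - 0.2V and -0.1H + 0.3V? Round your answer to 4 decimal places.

-0.4300

cov(0.2H - 0.2V, -0.1H + 0.3V) = (0.2)(-0.1)var(H) + (-0.2)(0.3)var(V) + [(0.2)(0.3) + (-0.2)(-0.1)]cov(H,V)
= -0.02·4.2 + -0.06·4.1 + 0.08·-1.25 = -0.43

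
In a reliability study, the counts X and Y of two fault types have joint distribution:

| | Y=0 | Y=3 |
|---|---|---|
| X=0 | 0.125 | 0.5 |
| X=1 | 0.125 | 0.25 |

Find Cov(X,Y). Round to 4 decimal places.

-0.0938

E[X] = 0.375,  E[Y] = 2.25
E[XY] = 0.75
Cov(X,Y) = E[XY] − E[X]E[Y] = 0.75 − (0.375)(2.25) = -0.09375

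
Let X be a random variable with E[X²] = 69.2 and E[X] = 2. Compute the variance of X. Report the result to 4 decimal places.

V(X) = 69.2 − (2)² = 65.2

65.2000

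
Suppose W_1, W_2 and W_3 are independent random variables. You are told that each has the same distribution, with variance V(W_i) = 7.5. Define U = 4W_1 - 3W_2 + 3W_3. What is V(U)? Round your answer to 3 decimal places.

By independence, V(U) = (4)²V(W_1) + (-3)²V(W_2) + (3)²V(W_3)
= (4)²·7.5 + (-3)²·7.5 + (3)²·7.5 = 255

255.000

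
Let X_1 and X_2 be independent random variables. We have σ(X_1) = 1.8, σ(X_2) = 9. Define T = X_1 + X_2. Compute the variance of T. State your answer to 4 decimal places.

var(X_1) = 3.24, var(X_2) = 81
By independence, var(T) = (1)²var(X_1) + (1)²var(X_2)
= (1)²·3.24 + (1)²·81 = 84.24

84.2400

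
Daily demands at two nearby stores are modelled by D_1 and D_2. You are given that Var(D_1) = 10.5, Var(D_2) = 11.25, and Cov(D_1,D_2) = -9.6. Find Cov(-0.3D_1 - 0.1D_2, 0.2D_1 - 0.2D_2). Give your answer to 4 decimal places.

Cov(-0.3D_1 - 0.1D_2, 0.2D_1 - 0.2D_2) = (-0.3)(0.2)Var(D_1) + (-0.1)(-0.2)Var(D_2) + [(-0.3)(-0.2) + (-0.1)(0.2)]Cov(D_1,D_2)
= -0.06·10.5 + 0.02·11.25 + 0.04·-9.6 = -0.789

-0.7890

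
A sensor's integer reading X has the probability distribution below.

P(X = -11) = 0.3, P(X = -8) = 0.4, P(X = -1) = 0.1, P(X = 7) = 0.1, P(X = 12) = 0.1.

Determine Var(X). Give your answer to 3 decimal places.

59.210

E[X] = (-11)(0.3) + (-8)(0.4) + (-1)(0.1) + (7)(0.1) + (12)(0.1) = -4.7
E[X²] = (-11)²(0.3) + (-8)²(0.4) + (-1)²(0.1) + (7)²(0.1) + (12)²(0.1) = 81.3
Var(X) = E[X²] − (E[X])² = 81.3 − (-4.7)² = 59.21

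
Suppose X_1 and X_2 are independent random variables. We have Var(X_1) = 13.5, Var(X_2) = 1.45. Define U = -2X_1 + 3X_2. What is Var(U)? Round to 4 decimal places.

By independence, Var(U) = (-2)²Var(X_1) + (3)²Var(X_2)
= (-2)²·13.5 + (3)²·1.45 = 67.05

67.0500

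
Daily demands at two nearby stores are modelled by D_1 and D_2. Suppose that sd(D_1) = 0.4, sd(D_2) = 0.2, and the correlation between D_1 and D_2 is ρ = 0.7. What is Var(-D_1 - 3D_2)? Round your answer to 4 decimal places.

Var(D_1) = (0.4)² = 0.16;  Var(D_2) = (0.2)² = 0.04
Cov(D_1,D_2) = ρ·sd(D_1)·sd(D_2) = 0.7·0.4·0.2 = 0.056
Var(-D_1 - 3D_2) = (-1)²·Var(D_1) + (-3)²·Var(D_2) + 2·(-1)·(-3)·Cov(D_1,D_2)
= 1·0.16 + 9·0.04 + 6·0.056 = 0.856

0.8560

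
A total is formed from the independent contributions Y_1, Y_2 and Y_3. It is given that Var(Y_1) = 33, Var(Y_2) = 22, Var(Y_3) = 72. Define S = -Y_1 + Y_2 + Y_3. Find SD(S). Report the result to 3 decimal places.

By independence, Var(S) = (-1)²Var(Y_1) + (1)²Var(Y_2) + (1)²Var(Y_3)
= (-1)²·33 + (1)²·22 + (1)²·72 = 127
SD(S) = √127 ≈ 11.269

11.269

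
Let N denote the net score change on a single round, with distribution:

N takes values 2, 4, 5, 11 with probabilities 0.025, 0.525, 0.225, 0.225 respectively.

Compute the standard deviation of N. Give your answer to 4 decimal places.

E[N] = (2)(0.025) + (4)(0.525) + (5)(0.225) + (11)(0.225) = 5.75
E[N²] = (2)²(0.025) + (4)²(0.525) + (5)²(0.225) + (11)²(0.225) = 41.35
V(N) = E[N²] − (E[N])² = 41.35 − (5.75)² = 8.2875
σ(N) = √8.2875 ≈ 2.8788

2.8788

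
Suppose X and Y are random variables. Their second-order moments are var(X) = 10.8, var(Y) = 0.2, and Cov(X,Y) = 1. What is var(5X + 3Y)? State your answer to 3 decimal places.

301.800

var(5X + 3Y) = (5)²·var(X) + (3)²·var(Y) + 2·(5)·(3)·Cov(X,Y)
= 25·10.8 + 9·0.2 + 30·1 = 301.8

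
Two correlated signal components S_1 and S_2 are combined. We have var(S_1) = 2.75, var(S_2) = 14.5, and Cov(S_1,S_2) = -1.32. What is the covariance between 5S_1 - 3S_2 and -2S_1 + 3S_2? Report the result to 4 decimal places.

-185.7200

Cov(5S_1 - 3S_2, -2S_1 + 3S_2) = (5)(-2)var(S_1) + (-3)(3)var(S_2) + [(5)(3) + (-3)(-2)]Cov(S_1,S_2)
= -10·2.75 + -9·14.5 + 21·-1.32 = -185.72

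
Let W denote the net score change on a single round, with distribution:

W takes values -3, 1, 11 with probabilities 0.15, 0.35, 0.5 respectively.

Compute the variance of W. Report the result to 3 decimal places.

E[W] = (-3)(0.15) + (1)(0.35) + (11)(0.5) = 5.4
E[W²] = (-3)²(0.15) + (1)²(0.35) + (11)²(0.5) = 62.2
V(W) = E[W²] − (E[W])² = 62.2 − (5.4)² = 33.04

33.040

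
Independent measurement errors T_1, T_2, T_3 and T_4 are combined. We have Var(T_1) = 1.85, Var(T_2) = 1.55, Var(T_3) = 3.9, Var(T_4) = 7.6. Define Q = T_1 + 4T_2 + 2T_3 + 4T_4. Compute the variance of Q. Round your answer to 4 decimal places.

By independence, Var(Q) = (1)²Var(T_1) + (4)²Var(T_2) + (2)²Var(T_3) + (4)²Var(T_4)
= (1)²·1.85 + (4)²·1.55 + (2)²·3.9 + (4)²·7.6 = 163.85

163.8500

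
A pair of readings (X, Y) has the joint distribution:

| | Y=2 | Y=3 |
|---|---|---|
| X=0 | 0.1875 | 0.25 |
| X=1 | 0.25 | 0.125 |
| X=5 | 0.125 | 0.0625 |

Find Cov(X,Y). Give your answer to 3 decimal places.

E[X] = 1.3125,  E[Y] = 2.4375
E[XY] = 3.0625
Cov(X,Y) = E[XY] − E[X]E[Y] = 3.0625 − (1.3125)(2.4375) = -0.13671875

-0.137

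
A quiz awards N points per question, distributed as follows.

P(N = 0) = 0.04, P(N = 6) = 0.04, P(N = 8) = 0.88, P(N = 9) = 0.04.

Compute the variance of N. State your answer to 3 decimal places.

2.630

E[N] = (0)(0.04) + (6)(0.04) + (8)(0.88) + (9)(0.04) = 7.64
E[N²] = (0)²(0.04) + (6)²(0.04) + (8)²(0.88) + (9)²(0.04) = 61
var(N) = E[N²] − (E[N])² = 61 − (7.64)² = 2.6304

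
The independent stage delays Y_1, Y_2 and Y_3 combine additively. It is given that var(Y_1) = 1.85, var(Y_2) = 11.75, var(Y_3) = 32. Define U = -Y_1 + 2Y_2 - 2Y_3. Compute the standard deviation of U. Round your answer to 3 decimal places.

By independence, var(U) = (-1)²var(Y_1) + (2)²var(Y_2) + (-2)²var(Y_3)
= (-1)²·1.85 + (2)²·11.75 + (-2)²·32 = 176.85
SD(U) = √176.85 ≈ 13.298

13.298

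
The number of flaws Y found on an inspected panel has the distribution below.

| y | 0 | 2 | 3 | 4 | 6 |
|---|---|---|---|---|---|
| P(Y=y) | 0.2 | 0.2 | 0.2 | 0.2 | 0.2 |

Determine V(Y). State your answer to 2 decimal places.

4.00

E[Y] = (0)(0.2) + (2)(0.2) + (3)(0.2) + (4)(0.2) + (6)(0.2) = 3
E[Y²] = (0)²(0.2) + (2)²(0.2) + (3)²(0.2) + (4)²(0.2) + (6)²(0.2) = 13
V(Y) = E[Y²] − (E[Y])² = 13 − (3)² = 4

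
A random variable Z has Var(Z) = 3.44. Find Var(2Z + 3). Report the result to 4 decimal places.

13.7600

Var(2Z + 3) = (2)²·Var(Z) = 4·3.44 = 13.76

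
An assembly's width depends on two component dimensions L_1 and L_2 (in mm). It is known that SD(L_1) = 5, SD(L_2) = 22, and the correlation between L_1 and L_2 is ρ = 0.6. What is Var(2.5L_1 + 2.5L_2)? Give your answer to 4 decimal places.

Var(L_1) = (5)² = 25;  Var(L_2) = (22)² = 484
cov(L_1,L_2) = ρ·SD(L_1)·SD(L_2) = 0.6·5·22 = 66
Var(2.5L_1 + 2.5L_2) = (2.5)²·Var(L_1) + (2.5)²·Var(L_2) + 2·(2.5)·(2.5)·cov(L_1,L_2)
= 6.25·25 + 6.25·484 + 12.5·66 = 4006.25

4006.2500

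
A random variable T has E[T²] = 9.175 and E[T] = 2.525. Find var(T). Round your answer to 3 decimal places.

2.799

var(T) = 9.175 − (2.525)² = 2.799375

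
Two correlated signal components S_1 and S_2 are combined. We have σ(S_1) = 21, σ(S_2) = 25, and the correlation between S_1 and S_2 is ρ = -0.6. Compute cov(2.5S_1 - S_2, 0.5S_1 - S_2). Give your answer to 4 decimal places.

Var(S_1) = (21)² = 441;  Var(S_2) = (25)² = 625
cov(S_1,S_2) = ρ·σ(S_1)·σ(S_2) = -0.6·21·25 = -315
cov(2.5S_1 - S_2, 0.5S_1 - S_2) = (2.5)(0.5)Var(S_1) + (-1)(-1)Var(S_2) + [(2.5)(-1) + (-1)(0.5)]cov(S_1,S_2)
= 1.25·441 + 1·625 + -3·-315 = 2121.25

2121.2500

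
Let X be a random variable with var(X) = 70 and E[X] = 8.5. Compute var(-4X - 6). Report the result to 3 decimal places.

var(-4X - 6) = (-4)²·var(X) = 16·70 = 1120

1120.000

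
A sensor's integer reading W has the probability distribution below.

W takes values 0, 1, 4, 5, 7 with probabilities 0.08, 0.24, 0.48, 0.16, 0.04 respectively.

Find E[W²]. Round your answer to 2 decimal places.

13.88

E[W²] = (0)²(0.08) + (1)²(0.24) + (4)²(0.48) + (5)²(0.16) + (7)²(0.04) = 13.88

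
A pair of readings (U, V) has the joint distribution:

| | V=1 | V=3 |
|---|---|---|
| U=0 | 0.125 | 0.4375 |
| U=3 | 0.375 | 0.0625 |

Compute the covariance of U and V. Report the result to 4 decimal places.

-0.9375

E[U] = 1.3125,  E[V] = 2
E[UV] = 1.6875
Cov(U,V) = E[UV] − E[U]E[V] = 1.6875 − (1.3125)(2) = -0.9375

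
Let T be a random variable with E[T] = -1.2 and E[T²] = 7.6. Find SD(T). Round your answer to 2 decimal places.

2.48

V(T) = 7.6 − (-1.2)² = 6.16
SD(T) = √6.16 ≈ 2.48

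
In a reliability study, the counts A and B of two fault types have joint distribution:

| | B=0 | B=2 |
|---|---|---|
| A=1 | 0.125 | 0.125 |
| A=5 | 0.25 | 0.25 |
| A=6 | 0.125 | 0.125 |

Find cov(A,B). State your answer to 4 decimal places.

0.0000

E[A] = 4.25,  E[B] = 1
E[AB] = 4.25
cov(A,B) = E[AB] − E[A]E[B] = 4.25 − (4.25)(1) = 0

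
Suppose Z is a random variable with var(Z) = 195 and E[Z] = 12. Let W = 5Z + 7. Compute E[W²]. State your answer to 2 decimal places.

E[5Z + 7] = 5·12 + 7 = 67
var(5Z + 7) = (5)²·195 = 4875
E[W²] = var(W) + (E[W])² = 4875 + (67)² = 9364

9364.00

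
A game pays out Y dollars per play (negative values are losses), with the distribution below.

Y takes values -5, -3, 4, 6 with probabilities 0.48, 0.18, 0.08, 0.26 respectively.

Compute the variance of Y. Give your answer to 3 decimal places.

E[Y] = (-5)(0.48) + (-3)(0.18) + (4)(0.08) + (6)(0.26) = -1.06
E[Y²] = (-5)²(0.48) + (-3)²(0.18) + (4)²(0.08) + (6)²(0.26) = 24.26
V(Y) = E[Y²] − (E[Y])² = 24.26 − (-1.06)² = 23.1364

23.136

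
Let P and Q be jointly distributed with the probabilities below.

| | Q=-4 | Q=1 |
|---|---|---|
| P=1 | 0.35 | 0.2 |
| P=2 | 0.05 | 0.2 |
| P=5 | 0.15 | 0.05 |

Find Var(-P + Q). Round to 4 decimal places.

9.2600

E[P] = 2.05,  E[Q] = -1.75,  E[PQ] = -3.95
Var(P) = 6.55 − (2.05)² = 2.3475;  Var(Q) = 9.25 − (-1.75)² = 6.1875
cov(P,Q) = -3.95 − (2.05)(-1.75) = -0.3625
Var(-P + Q) = (-1)²·2.3475 + (1)²·6.1875 + 2·(-1)·(1)·-0.3625 = 9.26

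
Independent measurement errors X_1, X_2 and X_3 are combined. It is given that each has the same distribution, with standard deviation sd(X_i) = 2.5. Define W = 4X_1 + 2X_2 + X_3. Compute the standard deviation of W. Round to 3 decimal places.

var(X_i) = (2.5)² = 6.25
By independence, var(W) = (4)²var(X_1) + (2)²var(X_2) + (1)²var(X_3)
= (4)²·6.25 + (2)²·6.25 + (1)²·6.25 = 131.25
sd(W) = √131.25 ≈ 11.456

11.456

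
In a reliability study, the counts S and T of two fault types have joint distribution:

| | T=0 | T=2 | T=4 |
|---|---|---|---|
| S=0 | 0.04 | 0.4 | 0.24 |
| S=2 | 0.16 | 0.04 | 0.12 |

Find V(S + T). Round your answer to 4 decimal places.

E[S] = 0.64,  E[T] = 2.32,  E[ST] = 1.12
V(S) = 1.28 − (0.64)² = 0.8704;  V(T) = 7.52 − (2.32)² = 2.1376
Cov(S,T) = 1.12 − (0.64)(2.32) = -0.3648
V(S + T) = (1)²·0.8704 + (1)²·2.1376 + 2·(1)·(1)·-0.3648 = 2.2784

2.2784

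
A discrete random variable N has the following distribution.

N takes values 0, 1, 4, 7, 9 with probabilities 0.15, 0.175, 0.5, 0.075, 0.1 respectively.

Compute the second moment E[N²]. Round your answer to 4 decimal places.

19.9500

E[N²] = (0)²(0.15) + (1)²(0.175) + (4)²(0.5) + (7)²(0.075) + (9)²(0.1) = 19.95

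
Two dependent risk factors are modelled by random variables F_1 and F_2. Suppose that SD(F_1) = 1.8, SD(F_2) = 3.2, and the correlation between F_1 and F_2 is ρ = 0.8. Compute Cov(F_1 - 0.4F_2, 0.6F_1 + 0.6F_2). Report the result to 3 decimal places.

var(F_1) = (1.8)² = 3.24;  var(F_2) = (3.2)² = 10.24
Cov(F_1,F_2) = ρ·SD(F_1)·SD(F_2) = 0.8·1.8·3.2 = 4.608
Cov(F_1 - 0.4F_2, 0.6F_1 + 0.6F_2) = (1)(0.6)var(F_1) + (-0.4)(0.6)var(F_2) + [(1)(0.6) + (-0.4)(0.6)]Cov(F_1,F_2)
= 0.6·3.24 + -0.24·10.24 + 0.36·4.608 = 1.14528

1.145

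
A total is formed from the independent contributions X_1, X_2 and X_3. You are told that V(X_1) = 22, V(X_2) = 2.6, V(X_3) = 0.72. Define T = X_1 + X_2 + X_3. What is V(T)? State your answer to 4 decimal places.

By independence, V(T) = (1)²V(X_1) + (1)²V(X_2) + (1)²V(X_3)
= (1)²·22 + (1)²·2.6 + (1)²·0.72 = 25.32

25.3200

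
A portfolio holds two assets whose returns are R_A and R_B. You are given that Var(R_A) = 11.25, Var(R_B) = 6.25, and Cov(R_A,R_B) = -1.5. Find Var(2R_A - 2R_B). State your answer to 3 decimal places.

Var(2R_A - 2R_B) = (2)²·Var(R_A) + (-2)²·Var(R_B) + 2·(2)·(-2)·Cov(R_A,R_B)
= 4·11.25 + 4·6.25 + -8·-1.5 = 82

82.000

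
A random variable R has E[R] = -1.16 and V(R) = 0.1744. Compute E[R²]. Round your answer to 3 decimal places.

E[R²] = V(R) + (E[R])² = 0.1744 + (-1.16)² = 1.52

1.520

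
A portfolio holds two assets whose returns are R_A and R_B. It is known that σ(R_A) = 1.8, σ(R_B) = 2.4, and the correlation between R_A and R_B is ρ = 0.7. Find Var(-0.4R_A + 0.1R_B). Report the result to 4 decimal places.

0.3341

Var(R_A) = (1.8)² = 3.24;  Var(R_B) = (2.4)² = 5.76
cov(R_A,R_B) = ρ·σ(R_A)·σ(R_B) = 0.7·1.8·2.4 = 3.024
Var(-0.4R_A + 0.1R_B) = (-0.4)²·Var(R_A) + (0.1)²·Var(R_B) + 2·(-0.4)·(0.1)·cov(R_A,R_B)
= 0.16·3.24 + 0.01·5.76 + -0.08·3.024 = 0.33408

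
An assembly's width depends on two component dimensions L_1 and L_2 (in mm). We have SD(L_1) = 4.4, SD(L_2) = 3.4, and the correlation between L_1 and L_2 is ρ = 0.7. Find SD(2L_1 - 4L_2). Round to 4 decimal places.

9.7390

V(L_1) = (4.4)² = 19.36;  V(L_2) = (3.4)² = 11.56
Cov(L_1,L_2) = ρ·SD(L_1)·SD(L_2) = 0.7·4.4·3.4 = 10.472
V(2L_1 - 4L_2) = (2)²·V(L_1) + (-4)²·V(L_2) + 2·(2)·(-4)·Cov(L_1,L_2)
= 4·19.36 + 16·11.56 + -16·10.472 = 94.848
SD(2L_1 - 4L_2) = √94.848 ≈ 9.7390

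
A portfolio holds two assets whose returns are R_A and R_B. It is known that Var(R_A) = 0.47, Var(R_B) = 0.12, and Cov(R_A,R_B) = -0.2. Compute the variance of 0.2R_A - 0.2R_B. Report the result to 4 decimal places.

Var(0.2R_A - 0.2R_B) = (0.2)²·Var(R_A) + (-0.2)²·Var(R_B) + 2·(0.2)·(-0.2)·Cov(R_A,R_B)
= 0.04·0.47 + 0.04·0.12 + -0.08·-0.2 = 0.0396

0.0396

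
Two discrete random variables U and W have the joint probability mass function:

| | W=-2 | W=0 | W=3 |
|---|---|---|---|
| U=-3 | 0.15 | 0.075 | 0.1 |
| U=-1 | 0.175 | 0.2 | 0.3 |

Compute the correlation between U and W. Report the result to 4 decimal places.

E[U] = -1.65,  E[W] = 0.55
E[UW] = -0.55
Cov(U,W) = E[UW] − E[U]E[W] = -0.55 − (-1.65)(0.55) = 0.3575
Var(U) = 0.8775,  Var(W) = 4.5975
ρ = 0.3575 / √(0.8775·4.5975) ≈ 0.1780

0.1780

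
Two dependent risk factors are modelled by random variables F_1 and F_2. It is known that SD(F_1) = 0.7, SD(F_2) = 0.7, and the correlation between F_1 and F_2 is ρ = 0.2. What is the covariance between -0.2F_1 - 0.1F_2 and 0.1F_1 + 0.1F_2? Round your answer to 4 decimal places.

V(F_1) = (0.7)² = 0.49;  V(F_2) = (0.7)² = 0.49
Cov(F_1,F_2) = ρ·SD(F_1)·SD(F_2) = 0.2·0.7·0.7 = 0.098
Cov(-0.2F_1 - 0.1F_2, 0.1F_1 + 0.1F_2) = (-0.2)(0.1)V(F_1) + (-0.1)(0.1)V(F_2) + [(-0.2)(0.1) + (-0.1)(0.1)]Cov(F_1,F_2)
= -0.02·0.49 + -0.01·0.49 + -0.03·0.098 = -0.01764

-0.0176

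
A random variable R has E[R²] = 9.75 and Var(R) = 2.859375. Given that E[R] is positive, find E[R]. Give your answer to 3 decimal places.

(E[R])² = E[R²] − Var(R) = 9.75 − 2.859375 = 6.890625
E[R] = √6.890625 = 2.625

2.625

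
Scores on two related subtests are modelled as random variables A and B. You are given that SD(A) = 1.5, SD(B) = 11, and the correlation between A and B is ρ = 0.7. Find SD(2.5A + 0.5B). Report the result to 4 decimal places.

8.5550

V(A) = (1.5)² = 2.25;  V(B) = (11)² = 121
cov(A,B) = ρ·SD(A)·SD(B) = 0.7·1.5·11 = 11.55
V(2.5A + 0.5B) = (2.5)²·V(A) + (0.5)²·V(B) + 2·(2.5)·(0.5)·cov(A,B)
= 6.25·2.25 + 0.25·121 + 2.5·11.55 = 73.1875
SD(2.5A + 0.5B) = √73.1875 ≈ 8.5550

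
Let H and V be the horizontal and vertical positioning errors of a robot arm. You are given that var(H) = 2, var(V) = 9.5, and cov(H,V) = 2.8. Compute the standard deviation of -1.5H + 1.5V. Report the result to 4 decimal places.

var(-1.5H + 1.5V) = (-1.5)²·var(H) + (1.5)²·var(V) + 2·(-1.5)·(1.5)·cov(H,V)
= 2.25·2 + 2.25·9.5 + -4.5·2.8 = 13.275
sd(-1.5H + 1.5V) = √13.275 ≈ 3.6435

3.6435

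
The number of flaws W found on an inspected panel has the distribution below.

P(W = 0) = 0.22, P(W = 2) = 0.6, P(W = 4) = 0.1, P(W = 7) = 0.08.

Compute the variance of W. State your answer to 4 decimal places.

E[W] = (0)(0.22) + (2)(0.6) + (4)(0.1) + (7)(0.08) = 2.16
E[W²] = (0)²(0.22) + (2)²(0.6) + (4)²(0.1) + (7)²(0.08) = 7.92
Var(W) = E[W²] − (E[W])² = 7.92 − (2.16)² = 3.2544

3.2544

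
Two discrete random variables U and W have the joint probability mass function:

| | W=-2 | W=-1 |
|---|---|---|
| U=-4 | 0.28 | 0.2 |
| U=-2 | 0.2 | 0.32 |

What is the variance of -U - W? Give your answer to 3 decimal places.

1.446

E[U] = -2.96,  E[W] = -1.48,  E[UW] = 4.48
Var(U) = 9.76 − (-2.96)² = 0.9984;  Var(W) = 2.44 − (-1.48)² = 0.2496
Cov(U,W) = 4.48 − (-2.96)(-1.48) = 0.0992
Var(-U - W) = (-1)²·0.9984 + (-1)²·0.2496 + 2·(-1)·(-1)·0.0992 = 1.4464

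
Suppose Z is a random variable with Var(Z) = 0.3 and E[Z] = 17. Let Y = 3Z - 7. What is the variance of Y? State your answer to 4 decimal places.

Var(3Z - 7) = (3)²·Var(Z) = 9·0.3 = 2.7

2.7000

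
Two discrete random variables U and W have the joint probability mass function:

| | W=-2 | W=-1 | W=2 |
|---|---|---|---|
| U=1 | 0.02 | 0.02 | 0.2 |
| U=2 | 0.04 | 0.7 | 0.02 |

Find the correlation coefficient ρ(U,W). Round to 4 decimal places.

-0.7876

E[U] = 1.76,  E[W] = -0.4
E[UW] = -1.14
cov(U,W) = E[UW] − E[U]E[W] = -1.14 − (1.76)(-0.4) = -0.436
var(U) = 0.1824,  var(W) = 1.68
ρ = -0.436 / √(0.1824·1.68) ≈ -0.7876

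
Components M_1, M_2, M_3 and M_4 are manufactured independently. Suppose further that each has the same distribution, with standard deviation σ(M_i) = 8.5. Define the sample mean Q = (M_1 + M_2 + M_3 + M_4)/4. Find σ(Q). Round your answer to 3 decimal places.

Var(M_i) = (8.5)² = 72.25
By independence, Var(Q) = (0.25)²Var(M_1) + (0.25)²Var(M_2) + (0.25)²Var(M_3) + (0.25)²Var(M_4)
= (0.25)²·72.25 + (0.25)²·72.25 + (0.25)²·72.25 + (0.25)²·72.25 = 18.0625
σ(Q) = √18.0625 ≈ 4.250

4.250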